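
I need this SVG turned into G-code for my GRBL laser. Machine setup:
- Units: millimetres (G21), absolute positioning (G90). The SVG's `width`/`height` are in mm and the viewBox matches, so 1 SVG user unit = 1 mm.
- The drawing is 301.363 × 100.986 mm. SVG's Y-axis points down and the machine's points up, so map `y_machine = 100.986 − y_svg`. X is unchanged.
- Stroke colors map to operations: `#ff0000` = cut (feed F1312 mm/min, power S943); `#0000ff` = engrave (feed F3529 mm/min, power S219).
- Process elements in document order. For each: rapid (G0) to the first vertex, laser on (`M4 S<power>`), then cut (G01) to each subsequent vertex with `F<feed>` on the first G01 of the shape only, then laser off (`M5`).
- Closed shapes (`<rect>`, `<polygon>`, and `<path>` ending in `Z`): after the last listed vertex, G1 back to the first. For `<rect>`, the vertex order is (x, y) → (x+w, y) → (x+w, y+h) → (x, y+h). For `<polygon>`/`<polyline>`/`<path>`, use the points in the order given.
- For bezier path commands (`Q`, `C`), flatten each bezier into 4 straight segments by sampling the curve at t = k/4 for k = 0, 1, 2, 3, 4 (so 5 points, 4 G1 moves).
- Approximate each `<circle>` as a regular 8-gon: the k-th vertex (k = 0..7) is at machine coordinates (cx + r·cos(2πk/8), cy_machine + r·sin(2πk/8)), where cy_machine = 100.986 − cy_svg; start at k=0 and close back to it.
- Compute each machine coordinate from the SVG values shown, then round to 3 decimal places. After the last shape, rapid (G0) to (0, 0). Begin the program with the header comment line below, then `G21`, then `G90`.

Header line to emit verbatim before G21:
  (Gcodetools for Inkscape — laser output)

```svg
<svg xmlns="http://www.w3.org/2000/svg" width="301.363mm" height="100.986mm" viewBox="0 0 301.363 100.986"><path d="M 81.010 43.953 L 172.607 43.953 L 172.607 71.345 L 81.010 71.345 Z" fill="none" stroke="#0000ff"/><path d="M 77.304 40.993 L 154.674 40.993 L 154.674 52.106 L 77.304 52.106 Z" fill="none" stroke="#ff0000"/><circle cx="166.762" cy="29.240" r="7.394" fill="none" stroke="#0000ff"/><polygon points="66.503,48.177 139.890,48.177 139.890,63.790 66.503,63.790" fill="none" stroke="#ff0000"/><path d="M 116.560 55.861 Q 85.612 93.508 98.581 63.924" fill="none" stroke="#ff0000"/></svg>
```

viewBox `0 0 301.363 100.986` with mm width/height → 1 unit = 1 mm. Flip: y_m = 100.986 − y_svg.

**Shape 1** — `<path>` rectangle, stroke `#0000ff` → engrave (S219, F3529). Machine vertices: (81.010,57.033) → (172.607,57.033) → (172.607,29.641) → (81.010,29.641) → (81.010,57.033). Closed: final G1 returns to the first vertex.

**Shape 2** — `<path>` rectangle, stroke `#ff0000` → cut (S943, F1312). Machine vertices: (77.304,59.993) → (154.674,59.993) → (154.674,48.880) → (77.304,48.880) → (77.304,59.993). Closed: final G1 returns to the first vertex.

**Shape 3** — `<circle>` circle, stroke `#0000ff` → engrave (S219, F3529). Machine vertices: (174.156,71.746) → (171.990,76.974) → (166.762,79.140) → (161.534,76.974) → (159.368,71.746) → (161.534,66.518) → (166.762,64.352) → (171.990,66.518) → (174.156,71.746). Closed: final G1 returns to the first vertex.

**Shape 4** — `<polygon>` rectangle, stroke `#ff0000` → cut (S943, F1312). Machine vertices: (66.503,52.809) → (139.890,52.809) → (139.890,37.196) → (66.503,37.196) → (66.503,52.809). Closed: final G1 returns to the first vertex.

**Shape 5** — `<path>` quadratic bezier, stroke `#ff0000` → cut (S943, F1312). Control points (SVG): P0=(116.560,55.861), P1=(85.612,93.508), P2=(98.581,63.924); sampled at t=k/4. Machine vertices: (116.560,45.125) → (103.831,30.503) → (96.591,24.286) → (94.841,26.472) → (98.581,37.062). Open path.

(Gcodetools for Inkscape — laser output)
G21
G90
G0 X81.010 Y57.033
M4 S219
G01 X172.607 Y57.033 F3529
G01 X172.607 Y29.641
G01 X81.010 Y29.641
G01 X81.010 Y57.033
M5
G0 X77.304 Y59.993
M4 S943
G01 X154.674 Y59.993 F1312
G01 X154.674 Y48.880
G01 X77.304 Y48.880
G01 X77.304 Y59.993
M5
G0 X174.156 Y71.746
M4 S219
G01 X171.990 Y76.974 F3529
G01 X166.762 Y79.140
G01 X161.534 Y76.974
G01 X159.368 Y71.746
G01 X161.534 Y66.518
G01 X166.762 Y64.352
G01 X171.990 Y66.518
G01 X174.156 Y71.746
M5
G0 X66.503 Y52.809
M4 S943
G01 X139.890 Y52.809 F1312
G01 X139.890 Y37.196
G01 X66.503 Y37.196
G01 X66.503 Y52.809
M5
G0 X116.560 Y45.125
M4 S943
G01 X103.831 Y30.503 F1312
G01 X96.591 Y24.286
G01 X94.841 Y26.472
G01 X98.581 Y37.062
M5
G0 X0.000 Y0.000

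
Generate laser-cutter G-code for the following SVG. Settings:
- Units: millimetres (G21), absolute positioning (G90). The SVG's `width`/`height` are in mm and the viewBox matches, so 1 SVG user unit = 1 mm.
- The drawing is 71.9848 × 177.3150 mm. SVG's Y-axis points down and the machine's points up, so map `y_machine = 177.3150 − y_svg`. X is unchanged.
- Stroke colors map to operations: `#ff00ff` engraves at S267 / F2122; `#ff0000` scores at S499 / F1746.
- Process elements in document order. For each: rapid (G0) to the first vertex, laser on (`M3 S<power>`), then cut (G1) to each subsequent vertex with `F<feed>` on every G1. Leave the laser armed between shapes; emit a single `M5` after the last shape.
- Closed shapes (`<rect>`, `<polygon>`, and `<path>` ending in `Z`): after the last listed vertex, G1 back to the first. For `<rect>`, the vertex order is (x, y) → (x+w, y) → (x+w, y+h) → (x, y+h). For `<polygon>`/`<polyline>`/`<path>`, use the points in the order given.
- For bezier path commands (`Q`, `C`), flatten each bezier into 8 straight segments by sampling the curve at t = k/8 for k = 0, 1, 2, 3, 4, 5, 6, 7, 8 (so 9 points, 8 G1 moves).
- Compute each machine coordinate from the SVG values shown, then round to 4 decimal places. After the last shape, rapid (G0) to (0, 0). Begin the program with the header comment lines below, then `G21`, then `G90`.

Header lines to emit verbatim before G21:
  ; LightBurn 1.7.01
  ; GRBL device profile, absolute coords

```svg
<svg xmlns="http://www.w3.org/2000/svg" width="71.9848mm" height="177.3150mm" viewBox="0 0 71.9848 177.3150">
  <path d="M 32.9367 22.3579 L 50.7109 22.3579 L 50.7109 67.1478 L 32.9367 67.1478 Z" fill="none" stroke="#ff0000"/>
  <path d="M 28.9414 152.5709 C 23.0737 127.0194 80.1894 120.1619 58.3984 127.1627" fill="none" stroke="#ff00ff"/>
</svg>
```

1 u = 1 mm; y_m = 177.3150 − y.

[1] `<path>` rectangle, #ff0000→score S499 F1746: (32.9367,154.9571) → (50.7109,154.9571) → (50.7109,110.1672) → (32.9367,110.1672) → (32.9367,154.9571) (closed)

[2] `<path>` cubic bezier, #ff00ff→engrave S267 F2122: (28.9414,24.7441) → (29.4162,33.4591) → (34.1330,40.4782) → (41.4289,45.8580) → (49.6411,49.6553) → (57.1070,51.9267) → (62.1637,52.7289) → (63.1484,52.1185) → (58.3984,50.1523)

; LightBurn 1.7.01
; GRBL device profile, absolute coords
G21
G90
G0 X32.9367 Y154.9571
M3 S499
G1 X50.7109 Y154.9571 F1746
G1 X50.7109 Y110.1672 F1746
G1 X32.9367 Y110.1672 F1746
G1 X32.9367 Y154.9571 F1746
G0 X28.9414 Y24.7441
M3 S267
G1 X29.4162 Y33.4591 F2122
G1 X34.1330 Y40.4782 F2122
G1 X41.4289 Y45.8580 F2122
G1 X49.6411 Y49.6553 F2122
G1 X57.1070 Y51.9267 F2122
G1 X62.1637 Y52.7289 F2122
G1 X63.1484 Y52.1185 F2122
G1 X58.3984 Y50.1523 F2122
M5
G0 X0.0000 Y0.0000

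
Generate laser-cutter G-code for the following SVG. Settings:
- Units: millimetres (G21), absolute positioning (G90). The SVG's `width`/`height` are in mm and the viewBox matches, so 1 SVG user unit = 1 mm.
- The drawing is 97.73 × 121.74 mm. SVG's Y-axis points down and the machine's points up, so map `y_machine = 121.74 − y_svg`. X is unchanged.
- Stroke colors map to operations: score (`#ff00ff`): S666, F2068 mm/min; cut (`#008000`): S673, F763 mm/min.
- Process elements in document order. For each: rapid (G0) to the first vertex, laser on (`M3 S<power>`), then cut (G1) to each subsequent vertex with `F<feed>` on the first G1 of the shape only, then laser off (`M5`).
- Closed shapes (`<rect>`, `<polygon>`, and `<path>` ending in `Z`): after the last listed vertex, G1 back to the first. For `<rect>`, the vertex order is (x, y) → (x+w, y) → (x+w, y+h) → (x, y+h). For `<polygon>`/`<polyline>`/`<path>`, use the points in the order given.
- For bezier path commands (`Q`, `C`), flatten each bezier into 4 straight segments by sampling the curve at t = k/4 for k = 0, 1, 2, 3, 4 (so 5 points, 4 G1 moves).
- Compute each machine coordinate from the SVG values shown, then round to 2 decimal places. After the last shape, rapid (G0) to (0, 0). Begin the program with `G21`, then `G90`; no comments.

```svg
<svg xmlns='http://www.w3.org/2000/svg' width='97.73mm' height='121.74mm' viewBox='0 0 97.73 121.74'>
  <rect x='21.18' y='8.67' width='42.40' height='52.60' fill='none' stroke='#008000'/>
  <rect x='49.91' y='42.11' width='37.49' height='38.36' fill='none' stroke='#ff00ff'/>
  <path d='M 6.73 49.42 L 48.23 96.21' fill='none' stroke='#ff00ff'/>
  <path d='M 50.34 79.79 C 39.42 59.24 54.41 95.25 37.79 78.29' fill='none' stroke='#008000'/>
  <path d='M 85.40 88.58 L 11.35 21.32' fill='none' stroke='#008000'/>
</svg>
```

G21
G90
G0 X21.18 Y113.07
M3 S673
G1 X63.58 Y113.07 F763
G1 X63.58 Y60.47
G1 X21.18 Y60.47
G1 X21.18 Y113.07
M5
G0 X49.91 Y79.63
M3 S666
G1 X87.40 Y79.63 F2068
G1 X87.40 Y41.27
G1 X49.91 Y41.27
G1 X49.91 Y79.63
M5
G0 X6.73 Y72.32
M3 S666
G1 X48.23 Y25.53 F2068
M5
G0 X50.34 Y41.95
M3 S673
G1 X46.11 Y48.47 F763
G1 X46.20 Y44.05
G1 X45.23 Y38.95
G1 X37.79 Y43.45
M5
G0 X85.40 Y33.16
M3 S673
G1 X11.35 Y100.42 F763
M5
G0 X0.00 Y0.00

1 u = 1 mm; y_m = 121.74 − y.

[1] `<rect>` rectangle, #008000→cut S673 F763: (21.18,113.07) → (63.58,113.07) → (63.58,60.47) → (21.18,60.47) → (21.18,113.07) (closed)

[2] `<rect>` rectangle, #ff00ff→score S666 F2068: (49.91,79.63) → (87.40,79.63) → (87.40,41.27) → (49.91,41.27) → (49.91,79.63) (closed)

[3] `<path>` line segment, #ff00ff→score S666 F2068: (6.73,72.32) → (48.23,25.53)

[4] `<path>` cubic bezier, #008000→cut S673 F763: (50.34,41.95) → (46.11,48.47) → (46.20,44.05) → (45.23,38.95) → (37.79,43.45)

[5] `<path>` line segment, #008000→cut S673 F763: (85.40,33.16) → (11.35,100.42)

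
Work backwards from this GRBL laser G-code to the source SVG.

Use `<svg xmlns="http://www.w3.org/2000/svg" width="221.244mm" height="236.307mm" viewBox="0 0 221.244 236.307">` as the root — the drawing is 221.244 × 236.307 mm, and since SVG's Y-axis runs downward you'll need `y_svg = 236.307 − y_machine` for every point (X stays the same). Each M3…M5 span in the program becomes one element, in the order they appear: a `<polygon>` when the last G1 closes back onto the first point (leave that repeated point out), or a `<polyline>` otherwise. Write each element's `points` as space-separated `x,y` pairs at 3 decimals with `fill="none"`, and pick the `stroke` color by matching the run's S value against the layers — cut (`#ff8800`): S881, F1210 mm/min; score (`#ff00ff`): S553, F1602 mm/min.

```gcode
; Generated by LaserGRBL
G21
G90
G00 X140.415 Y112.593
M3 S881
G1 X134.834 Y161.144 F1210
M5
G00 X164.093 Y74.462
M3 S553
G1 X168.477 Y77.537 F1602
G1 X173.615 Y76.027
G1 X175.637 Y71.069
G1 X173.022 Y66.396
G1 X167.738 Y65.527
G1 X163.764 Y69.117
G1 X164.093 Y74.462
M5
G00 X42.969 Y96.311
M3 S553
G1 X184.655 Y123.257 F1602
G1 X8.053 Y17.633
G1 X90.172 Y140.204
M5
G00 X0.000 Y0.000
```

<svg xmlns="http://www.w3.org/2000/svg" width="221.244mm" height="236.307mm" viewBox="0 0 221.244 236.307">
  <polyline points="140.415,123.714 134.834,75.163" fill="none" stroke="#ff8800"/>
  <polygon points="164.093,161.845 168.477,158.770 173.615,160.280 175.637,165.238 173.022,169.911 167.738,170.780 163.764,167.190" fill="none" stroke="#ff00ff"/>
  <polyline points="42.969,139.996 184.655,113.050 8.053,218.674 90.172,96.103" fill="none" stroke="#ff00ff"/>
</svg>

Each laser-on run becomes one SVG element. Flip Y back into SVG space with y_svg = 236.307 − y_machine.

Run 1: S881 ⇒ cut layer `#ff8800`. The run is open, so emit a `<polyline>` with points (Y-flipped): 140.415,123.714 134.834,75.163.

Run 2: S553 ⇒ score layer `#ff00ff`. The run returns to its start, so emit a `<polygon>` with points (Y-flipped): 164.093,161.845 168.477,158.770 173.615,160.280 175.637,165.238 173.022,169.911 167.738,170.780 163.764,167.190.

Run 3: S553 ⇒ score layer `#ff00ff`. The run is open, so emit a `<polyline>` with points (Y-flipped): 42.969,139.996 184.655,113.050 8.053,218.674 90.172,96.103.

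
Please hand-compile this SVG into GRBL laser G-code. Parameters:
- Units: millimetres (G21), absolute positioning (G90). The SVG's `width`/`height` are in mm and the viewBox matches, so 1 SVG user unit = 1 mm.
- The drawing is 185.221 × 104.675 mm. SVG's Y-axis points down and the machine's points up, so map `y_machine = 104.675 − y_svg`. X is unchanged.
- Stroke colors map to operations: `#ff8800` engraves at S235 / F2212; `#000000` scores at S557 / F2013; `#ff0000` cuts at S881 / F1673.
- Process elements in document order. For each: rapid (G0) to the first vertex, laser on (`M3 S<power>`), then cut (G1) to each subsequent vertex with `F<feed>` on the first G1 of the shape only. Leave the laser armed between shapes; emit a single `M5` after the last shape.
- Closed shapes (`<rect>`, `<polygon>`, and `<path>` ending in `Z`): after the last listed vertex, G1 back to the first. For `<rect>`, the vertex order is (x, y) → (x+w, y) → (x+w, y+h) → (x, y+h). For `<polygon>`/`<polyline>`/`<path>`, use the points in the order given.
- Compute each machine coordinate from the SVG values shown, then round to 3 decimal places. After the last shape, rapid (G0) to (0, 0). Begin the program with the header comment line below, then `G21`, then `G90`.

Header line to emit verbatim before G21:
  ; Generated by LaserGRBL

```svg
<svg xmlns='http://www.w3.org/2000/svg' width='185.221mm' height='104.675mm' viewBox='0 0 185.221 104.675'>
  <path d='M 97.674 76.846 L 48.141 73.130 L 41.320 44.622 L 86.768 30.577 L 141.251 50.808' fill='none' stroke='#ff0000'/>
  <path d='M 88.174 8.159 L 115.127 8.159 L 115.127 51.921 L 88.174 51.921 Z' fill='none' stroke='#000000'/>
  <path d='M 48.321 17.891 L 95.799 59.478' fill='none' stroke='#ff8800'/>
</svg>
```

viewBox `0 0 185.221 104.675` with mm width/height → 1 unit = 1 mm. Flip: y_m = 104.675 − y_svg.

**Shape 1** — `<path>` open polyline, stroke `#ff0000` → cut (S881, F1673). Machine vertices: (97.674,27.829) → (48.141,31.545) → (41.320,60.053) → (86.768,74.098) → (141.251,53.867). Open path.

**Shape 2** — `<path>` rectangle, stroke `#000000` → score (S557, F2013). Machine vertices: (88.174,96.516) → (115.127,96.516) → (115.127,52.754) → (88.174,52.754) → (88.174,96.516). Closed: final G1 returns to the first vertex.

**Shape 3** — `<path>` line segment, stroke `#ff8800` → engrave (S235, F2212). Machine vertices: (48.321,86.784) → (95.799,45.197). Open path.

; Generated by LaserGRBL
G21
G90
G0 X97.674 Y27.829
M3 S881
G1 X48.141 Y31.545 F1673
G1 X41.320 Y60.053
G1 X86.768 Y74.098
G1 X141.251 Y53.867
G0 X88.174 Y96.516
M3 S557
G1 X115.127 Y96.516 F2013
G1 X115.127 Y52.754
G1 X88.174 Y52.754
G1 X88.174 Y96.516
G0 X48.321 Y86.784
M3 S235
G1 X95.799 Y45.197 F2212
M5
G0 X0.000 Y0.000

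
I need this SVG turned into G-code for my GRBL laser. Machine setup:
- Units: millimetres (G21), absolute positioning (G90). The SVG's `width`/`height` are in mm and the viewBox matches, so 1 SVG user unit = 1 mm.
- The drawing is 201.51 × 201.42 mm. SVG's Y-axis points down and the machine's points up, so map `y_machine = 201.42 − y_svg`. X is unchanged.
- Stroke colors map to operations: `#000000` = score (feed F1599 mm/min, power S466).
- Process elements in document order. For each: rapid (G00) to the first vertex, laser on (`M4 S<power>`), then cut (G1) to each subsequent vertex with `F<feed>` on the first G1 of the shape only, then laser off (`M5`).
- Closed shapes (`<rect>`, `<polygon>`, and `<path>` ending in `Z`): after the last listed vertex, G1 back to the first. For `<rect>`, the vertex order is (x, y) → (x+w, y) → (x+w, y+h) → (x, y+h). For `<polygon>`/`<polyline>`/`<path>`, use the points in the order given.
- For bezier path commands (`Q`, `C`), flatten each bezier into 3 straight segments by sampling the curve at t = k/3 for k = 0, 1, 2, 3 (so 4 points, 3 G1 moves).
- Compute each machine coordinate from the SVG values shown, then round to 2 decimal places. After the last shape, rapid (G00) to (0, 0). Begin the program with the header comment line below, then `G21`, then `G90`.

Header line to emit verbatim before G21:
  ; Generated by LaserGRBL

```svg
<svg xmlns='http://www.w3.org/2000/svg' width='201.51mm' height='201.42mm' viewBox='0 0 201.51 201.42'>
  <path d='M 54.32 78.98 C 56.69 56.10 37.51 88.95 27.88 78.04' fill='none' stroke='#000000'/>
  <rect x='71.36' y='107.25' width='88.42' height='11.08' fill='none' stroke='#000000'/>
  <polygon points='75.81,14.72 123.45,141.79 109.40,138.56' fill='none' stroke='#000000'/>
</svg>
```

Since the viewBox matches the mm dimensions, user units are millimetres directly. The only transform is the Y-flip y_m = 201.42 − y_svg.

Shape 1 is a cubic bezier drawn with `<path>`. Its stroke #000000 means score at S466, F1599. After flipping Y the toolpath is (54.32,122.44) → (50.66,130.43) → (39.54,123.37) → (27.88,123.38).

Shape 2 is a rectangle drawn with `<rect>`. Its stroke #000000 means score at S466, F1599. After flipping Y the toolpath is (71.36,94.17) → (159.78,94.17) → (159.78,83.09) → (71.36,83.09) → (71.36,94.17), returning to the start.

Shape 3 is a closed polygon drawn with `<polygon>`. Its stroke #000000 means score at S466, F1599. After flipping Y the toolpath is (75.81,186.70) → (123.45,59.63) → (109.40,62.86) → (75.81,186.70), returning to the start.

; Generated by LaserGRBL
G21
G90
G00 X54.32 Y122.44
M4 S466
G1 X50.66 Y130.43 F1599
G1 X39.54 Y123.37
G1 X27.88 Y123.38
M5
G00 X71.36 Y94.17
M4 S466
G1 X159.78 Y94.17 F1599
G1 X159.78 Y83.09
G1 X71.36 Y83.09
G1 X71.36 Y94.17
M5
G00 X75.81 Y186.70
M4 S466
G1 X123.45 Y59.63 F1599
G1 X109.40 Y62.86
G1 X75.81 Y186.70
M5
G00 X0.00 Y0.00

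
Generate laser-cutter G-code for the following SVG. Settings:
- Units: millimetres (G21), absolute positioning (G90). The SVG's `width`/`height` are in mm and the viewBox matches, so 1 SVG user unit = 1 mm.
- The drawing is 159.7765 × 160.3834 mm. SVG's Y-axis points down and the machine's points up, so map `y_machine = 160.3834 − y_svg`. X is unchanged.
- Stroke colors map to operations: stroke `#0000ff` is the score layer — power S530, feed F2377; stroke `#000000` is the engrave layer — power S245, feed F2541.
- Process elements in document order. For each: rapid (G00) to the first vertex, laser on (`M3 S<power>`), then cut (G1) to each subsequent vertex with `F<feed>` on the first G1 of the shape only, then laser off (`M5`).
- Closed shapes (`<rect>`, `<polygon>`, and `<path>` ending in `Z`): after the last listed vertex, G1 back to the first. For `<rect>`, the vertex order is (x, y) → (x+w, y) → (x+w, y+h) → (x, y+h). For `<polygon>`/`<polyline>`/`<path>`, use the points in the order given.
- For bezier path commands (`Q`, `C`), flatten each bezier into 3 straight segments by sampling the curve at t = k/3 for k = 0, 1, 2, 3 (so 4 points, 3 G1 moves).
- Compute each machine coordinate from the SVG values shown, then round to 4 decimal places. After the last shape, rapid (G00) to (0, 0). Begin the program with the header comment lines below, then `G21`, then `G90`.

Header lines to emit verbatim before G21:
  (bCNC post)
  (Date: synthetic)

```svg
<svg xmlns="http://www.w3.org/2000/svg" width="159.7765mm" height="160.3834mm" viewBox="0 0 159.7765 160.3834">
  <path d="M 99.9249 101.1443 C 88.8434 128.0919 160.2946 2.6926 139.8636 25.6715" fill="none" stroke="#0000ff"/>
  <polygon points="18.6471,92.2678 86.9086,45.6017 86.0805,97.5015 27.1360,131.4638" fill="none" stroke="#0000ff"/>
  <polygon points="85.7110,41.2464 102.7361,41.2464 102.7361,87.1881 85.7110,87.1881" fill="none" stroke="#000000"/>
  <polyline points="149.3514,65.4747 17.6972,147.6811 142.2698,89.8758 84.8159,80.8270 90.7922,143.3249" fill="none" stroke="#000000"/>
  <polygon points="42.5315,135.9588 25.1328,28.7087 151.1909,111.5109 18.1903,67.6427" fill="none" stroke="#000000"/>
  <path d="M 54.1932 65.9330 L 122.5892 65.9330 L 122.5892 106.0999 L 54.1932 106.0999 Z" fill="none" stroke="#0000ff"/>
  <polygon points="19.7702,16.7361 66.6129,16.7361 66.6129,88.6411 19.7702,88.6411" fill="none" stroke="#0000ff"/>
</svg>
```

viewBox `0 0 159.7765 160.3834` with mm width/height → 1 unit = 1 mm. Flip: y_m = 160.3834 − y_svg.

**Shape 1** — `<path>` cubic bezier, stroke `#0000ff` → score (S530, F2377). Control points (SVG): P0=(99.9249,101.1443), P1=(88.8434,128.0919), P2=(160.2946,2.6926), P3=(139.8636,25.6715); sampled at t=k/3. Machine vertices: (99.9249,59.2391) → (109.8945,71.9358) → (136.1270,119.3694) → (139.8636,134.7119). Open path.

**Shape 2** — `<polygon>` closed polygon, stroke `#0000ff` → score (S530, F2377). Machine vertices: (18.6471,68.1156) → (86.9086,114.7817) → (86.0805,62.8819) → (27.1360,28.9196) → (18.6471,68.1156). Closed: final G1 returns to the first vertex.

**Shape 3** — `<polygon>` rectangle, stroke `#000000` → engrave (S245, F2541). Machine vertices: (85.7110,119.1370) → (102.7361,119.1370) → (102.7361,73.1953) → (85.7110,73.1953) → (85.7110,119.1370). Closed: final G1 returns to the first vertex.

**Shape 4** — `<polyline>` open polyline, stroke `#000000` → engrave (S245, F2541). Machine vertices: (149.3514,94.9087) → (17.6972,12.7023) → (142.2698,70.5076) → (84.8159,79.5564) → (90.7922,17.0585). Open path.

**Shape 5** — `<polygon>` closed polygon, stroke `#000000` → engrave (S245, F2541). Machine vertices: (42.5315,24.4246) → (25.1328,131.6747) → (151.1909,48.8725) → (18.1903,92.7407) → (42.5315,24.4246). Closed: final G1 returns to the first vertex.

**Shape 6** — `<path>` rectangle, stroke `#0000ff` → score (S530, F2377). Machine vertices: (54.1932,94.4504) → (122.5892,94.4504) → (122.5892,54.2835) → (54.1932,54.2835) → (54.1932,94.4504). Closed: final G1 returns to the first vertex.

**Shape 7** — `<polygon>` rectangle, stroke `#0000ff` → score (S530, F2377). Machine vertices: (19.7702,143.6473) → (66.6129,143.6473) → (66.6129,71.7423) → (19.7702,71.7423) → (19.7702,143.6473). Closed: final G1 returns to the first vertex.

(bCNC post)
(Date: synthetic)
G21
G90
G00 X99.9249 Y59.2391
M3 S530
G1 X109.8945 Y71.9358 F2377
G1 X136.1270 Y119.3694
G1 X139.8636 Y134.7119
M5
G00 X18.6471 Y68.1156
M3 S530
G1 X86.9086 Y114.7817 F2377
G1 X86.0805 Y62.8819
G1 X27.1360 Y28.9196
G1 X18.6471 Y68.1156
M5
G00 X85.7110 Y119.1370
M3 S245
G1 X102.7361 Y119.1370 F2541
G1 X102.7361 Y73.1953
G1 X85.7110 Y73.1953
G1 X85.7110 Y119.1370
M5
G00 X149.3514 Y94.9087
M3 S245
G1 X17.6972 Y12.7023 F2541
G1 X142.2698 Y70.5076
G1 X84.8159 Y79.5564
G1 X90.7922 Y17.0585
M5
G00 X42.5315 Y24.4246
M3 S245
G1 X25.1328 Y131.6747 F2541
G1 X151.1909 Y48.8725
G1 X18.1903 Y92.7407
G1 X42.5315 Y24.4246
M5
G00 X54.1932 Y94.4504
M3 S530
G1 X122.5892 Y94.4504 F2377
G1 X122.5892 Y54.2835
G1 X54.1932 Y54.2835
G1 X54.1932 Y94.4504
M5
G00 X19.7702 Y143.6473
M3 S530
G1 X66.6129 Y143.6473 F2377
G1 X66.6129 Y71.7423
G1 X19.7702 Y71.7423
G1 X19.7702 Y143.6473
M5
G00 X0.0000 Y0.0000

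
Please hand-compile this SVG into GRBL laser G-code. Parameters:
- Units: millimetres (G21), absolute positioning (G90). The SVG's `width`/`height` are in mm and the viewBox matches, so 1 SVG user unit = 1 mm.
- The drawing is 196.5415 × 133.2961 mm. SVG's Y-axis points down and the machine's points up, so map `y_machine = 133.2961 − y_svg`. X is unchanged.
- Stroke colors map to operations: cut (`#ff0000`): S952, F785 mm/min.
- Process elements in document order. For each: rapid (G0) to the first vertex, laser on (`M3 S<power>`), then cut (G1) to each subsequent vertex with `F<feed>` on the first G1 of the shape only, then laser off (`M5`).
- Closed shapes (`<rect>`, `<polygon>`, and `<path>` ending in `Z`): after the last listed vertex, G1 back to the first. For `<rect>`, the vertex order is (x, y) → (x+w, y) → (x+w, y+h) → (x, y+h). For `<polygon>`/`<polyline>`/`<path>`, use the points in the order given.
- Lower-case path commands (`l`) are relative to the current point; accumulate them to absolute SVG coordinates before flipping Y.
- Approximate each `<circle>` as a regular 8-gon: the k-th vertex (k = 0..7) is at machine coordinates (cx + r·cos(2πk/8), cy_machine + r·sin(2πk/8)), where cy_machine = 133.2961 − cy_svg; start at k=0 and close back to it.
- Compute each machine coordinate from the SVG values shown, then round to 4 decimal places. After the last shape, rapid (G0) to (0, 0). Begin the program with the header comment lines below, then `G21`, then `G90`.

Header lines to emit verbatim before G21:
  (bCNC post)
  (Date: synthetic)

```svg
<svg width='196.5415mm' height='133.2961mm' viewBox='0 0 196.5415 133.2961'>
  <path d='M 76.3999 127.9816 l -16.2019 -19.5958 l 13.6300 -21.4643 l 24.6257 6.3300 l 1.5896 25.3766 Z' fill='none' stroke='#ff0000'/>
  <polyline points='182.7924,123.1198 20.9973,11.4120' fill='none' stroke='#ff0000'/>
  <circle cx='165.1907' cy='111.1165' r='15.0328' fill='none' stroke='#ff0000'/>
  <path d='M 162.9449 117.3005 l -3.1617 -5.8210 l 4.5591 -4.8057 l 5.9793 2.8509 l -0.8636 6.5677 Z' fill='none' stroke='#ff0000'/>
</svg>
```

(bCNC post)
(Date: synthetic)
G21
G90
G0 X76.3999 Y5.3145
M3 S952
G1 X60.1980 Y24.9103 F785
G1 X73.8280 Y46.3746
G1 X98.4537 Y40.0446
G1 X100.0433 Y14.6680
G1 X76.3999 Y5.3145
M5
G0 X182.7924 Y10.1763
M3 S952
G1 X20.9973 Y121.8841 F785
M5
G0 X180.2235 Y22.1796
M3 S952
G1 X175.8205 Y32.8094 F785
G1 X165.1907 Y37.2124
G1 X154.5609 Y32.8094
G1 X150.1579 Y22.1796
G1 X154.5609 Y11.5498
G1 X165.1907 Y7.1468
G1 X175.8205 Y11.5498
G1 X180.2235 Y22.1796
M5
G0 X162.9449 Y15.9956
M3 S952
G1 X159.7832 Y21.8166 F785
G1 X164.3423 Y26.6223
G1 X170.3216 Y23.7714
G1 X169.4580 Y17.2037
G1 X162.9449 Y15.9956
M5
G0 X0.0000 Y0.0000

viewBox `0 0 196.5415 133.2961` with mm width/height → 1 unit = 1 mm. Flip: y_m = 133.2961 − y_svg.

**Shape 1** — `<path>` regular polygon, stroke `#ff0000` → cut (S952, F785). Machine vertices: (76.3999,5.3145) → (60.1980,24.9103) → (73.8280,46.3746) → (98.4537,40.0446) → (100.0433,14.6680) → (76.3999,5.3145). Closed: final G1 returns to the first vertex.

**Shape 2** — `<polyline>` line segment, stroke `#ff0000` → cut (S952, F785). Machine vertices: (182.7924,10.1763) → (20.9973,121.8841). Open path.

**Shape 3** — `<circle>` circle, stroke `#ff0000` → cut (S952, F785). Machine vertices: (180.2235,22.1796) → (175.8205,32.8094) → (165.1907,37.2124) → (154.5609,32.8094) → (150.1579,22.1796) → (154.5609,11.5498) → (165.1907,7.1468) → (175.8205,11.5498) → (180.2235,22.1796). Closed: final G1 returns to the first vertex.

**Shape 4** — `<path>` regular polygon, stroke `#ff0000` → cut (S952, F785). Machine vertices: (162.9449,15.9956) → (159.7832,21.8166) → (164.3423,26.6223) → (170.3216,23.7714) → (169.4580,17.2037) → (162.9449,15.9956). Closed: final G1 returns to the first vertex.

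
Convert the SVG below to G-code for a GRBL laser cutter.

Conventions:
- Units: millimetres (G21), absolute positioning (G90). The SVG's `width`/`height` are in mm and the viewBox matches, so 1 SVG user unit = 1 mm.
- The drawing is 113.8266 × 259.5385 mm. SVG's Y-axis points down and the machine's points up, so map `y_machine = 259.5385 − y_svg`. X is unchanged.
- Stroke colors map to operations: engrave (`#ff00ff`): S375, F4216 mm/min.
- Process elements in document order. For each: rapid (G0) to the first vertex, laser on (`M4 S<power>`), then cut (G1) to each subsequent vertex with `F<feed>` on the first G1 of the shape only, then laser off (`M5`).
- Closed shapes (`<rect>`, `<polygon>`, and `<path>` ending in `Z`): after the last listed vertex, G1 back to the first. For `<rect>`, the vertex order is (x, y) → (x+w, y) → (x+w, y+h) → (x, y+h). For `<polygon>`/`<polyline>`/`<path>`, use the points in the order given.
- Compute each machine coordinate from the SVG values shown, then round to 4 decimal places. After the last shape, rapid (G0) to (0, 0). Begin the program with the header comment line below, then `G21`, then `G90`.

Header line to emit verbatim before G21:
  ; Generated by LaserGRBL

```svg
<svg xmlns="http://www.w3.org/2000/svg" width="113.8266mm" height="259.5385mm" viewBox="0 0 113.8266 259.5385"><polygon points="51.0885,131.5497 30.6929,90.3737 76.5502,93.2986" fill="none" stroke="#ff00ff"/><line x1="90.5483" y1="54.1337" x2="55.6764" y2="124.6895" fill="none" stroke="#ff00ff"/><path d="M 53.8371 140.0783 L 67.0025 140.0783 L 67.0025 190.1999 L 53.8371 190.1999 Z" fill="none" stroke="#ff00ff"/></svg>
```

; Generated by LaserGRBL
G21
G90
G0 X51.0885 Y127.9888
M4 S375
G1 X30.6929 Y169.1648 F4216
G1 X76.5502 Y166.2399
G1 X51.0885 Y127.9888
M5
G0 X90.5483 Y205.4048
M4 S375
G1 X55.6764 Y134.8490 F4216
M5
G0 X53.8371 Y119.4602
M4 S375
G1 X67.0025 Y119.4602 F4216
G1 X67.0025 Y69.3386
G1 X53.8371 Y69.3386
G1 X53.8371 Y119.4602
M5
G0 X0.0000 Y0.0000

1 u = 1 mm; y_m = 259.5385 − y.

[1] `<polygon>` regular polygon, #ff00ff→engrave S375 F4216: (51.0885,127.9888) → (30.6929,169.1648) → (76.5502,166.2399) → (51.0885,127.9888) (closed)

[2] `<line>` line segment, #ff00ff→engrave S375 F4216: (90.5483,205.4048) → (55.6764,134.8490)

[3] `<path>` rectangle, #ff00ff→engrave S375 F4216: (53.8371,119.4602) → (67.0025,119.4602) → (67.0025,69.3386) → (53.8371,69.3386) → (53.8371,119.4602) (closed)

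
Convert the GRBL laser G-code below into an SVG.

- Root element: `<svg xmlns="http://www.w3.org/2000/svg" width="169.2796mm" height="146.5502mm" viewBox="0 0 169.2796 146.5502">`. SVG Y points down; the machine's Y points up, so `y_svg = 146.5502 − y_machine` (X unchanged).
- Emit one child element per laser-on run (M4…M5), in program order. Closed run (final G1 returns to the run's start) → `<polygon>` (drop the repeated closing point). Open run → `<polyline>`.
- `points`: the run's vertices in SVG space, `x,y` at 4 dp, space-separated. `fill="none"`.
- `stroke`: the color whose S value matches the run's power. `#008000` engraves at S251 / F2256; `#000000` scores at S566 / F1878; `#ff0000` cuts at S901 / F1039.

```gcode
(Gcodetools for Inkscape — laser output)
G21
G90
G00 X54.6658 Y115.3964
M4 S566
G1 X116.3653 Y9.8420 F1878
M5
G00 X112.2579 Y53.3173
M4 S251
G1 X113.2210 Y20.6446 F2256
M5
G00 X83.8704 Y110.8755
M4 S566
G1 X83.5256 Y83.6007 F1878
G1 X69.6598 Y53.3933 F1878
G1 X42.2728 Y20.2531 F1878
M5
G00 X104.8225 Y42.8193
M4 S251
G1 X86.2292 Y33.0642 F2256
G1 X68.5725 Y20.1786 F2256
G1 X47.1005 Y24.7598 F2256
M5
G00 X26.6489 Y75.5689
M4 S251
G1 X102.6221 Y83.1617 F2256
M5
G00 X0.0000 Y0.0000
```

<svg xmlns="http://www.w3.org/2000/svg" width="169.2796mm" height="146.5502mm" viewBox="0 0 169.2796 146.5502">
  <polyline points="54.6658,31.1538 116.3653,136.7082" fill="none" stroke="#000000"/>
  <polyline points="112.2579,93.2329 113.2210,125.9056" fill="none" stroke="#008000"/>
  <polyline points="83.8704,35.6747 83.5256,62.9495 69.6598,93.1569 42.2728,126.2971" fill="none" stroke="#000000"/>
  <polyline points="104.8225,103.7309 86.2292,113.4860 68.5725,126.3716 47.1005,121.7904" fill="none" stroke="#008000"/>
  <polyline points="26.6489,70.9813 102.6221,63.3885" fill="none" stroke="#008000"/>
</svg>

Each laser-on run becomes one SVG element. Flip Y back into SVG space with y_svg = 146.5502 − y_machine.

Run 1: the run's S566 means `#000000` (score). The run is open, so emit a `<polyline>` with points (Y-flipped): 54.6658,31.1538 116.3653,136.7082.

Run 2: S251 ⇒ engrave layer `#008000`. The run is open, so emit a `<polyline>` with points (Y-flipped): 112.2579,93.2329 113.2210,125.9056.

Run 3: the run's S566 means `#000000` (score). The run is open, so emit a `<polyline>` with points (Y-flipped): 83.8704,35.6747 83.5256,62.9495 69.6598,93.1569 42.2728,126.2971.

Run 4: power S251 maps to stroke `#008000` (engrave). The run is open, so emit a `<polyline>` with points (Y-flipped): 104.8225,103.7309 86.2292,113.4860 68.5725,126.3716 47.1005,121.7904.

Run 5: power S251 maps to stroke `#008000` (engrave). The run is open, so emit a `<polyline>` with points (Y-flipped): 26.6489,70.9813 102.6221,63.3885.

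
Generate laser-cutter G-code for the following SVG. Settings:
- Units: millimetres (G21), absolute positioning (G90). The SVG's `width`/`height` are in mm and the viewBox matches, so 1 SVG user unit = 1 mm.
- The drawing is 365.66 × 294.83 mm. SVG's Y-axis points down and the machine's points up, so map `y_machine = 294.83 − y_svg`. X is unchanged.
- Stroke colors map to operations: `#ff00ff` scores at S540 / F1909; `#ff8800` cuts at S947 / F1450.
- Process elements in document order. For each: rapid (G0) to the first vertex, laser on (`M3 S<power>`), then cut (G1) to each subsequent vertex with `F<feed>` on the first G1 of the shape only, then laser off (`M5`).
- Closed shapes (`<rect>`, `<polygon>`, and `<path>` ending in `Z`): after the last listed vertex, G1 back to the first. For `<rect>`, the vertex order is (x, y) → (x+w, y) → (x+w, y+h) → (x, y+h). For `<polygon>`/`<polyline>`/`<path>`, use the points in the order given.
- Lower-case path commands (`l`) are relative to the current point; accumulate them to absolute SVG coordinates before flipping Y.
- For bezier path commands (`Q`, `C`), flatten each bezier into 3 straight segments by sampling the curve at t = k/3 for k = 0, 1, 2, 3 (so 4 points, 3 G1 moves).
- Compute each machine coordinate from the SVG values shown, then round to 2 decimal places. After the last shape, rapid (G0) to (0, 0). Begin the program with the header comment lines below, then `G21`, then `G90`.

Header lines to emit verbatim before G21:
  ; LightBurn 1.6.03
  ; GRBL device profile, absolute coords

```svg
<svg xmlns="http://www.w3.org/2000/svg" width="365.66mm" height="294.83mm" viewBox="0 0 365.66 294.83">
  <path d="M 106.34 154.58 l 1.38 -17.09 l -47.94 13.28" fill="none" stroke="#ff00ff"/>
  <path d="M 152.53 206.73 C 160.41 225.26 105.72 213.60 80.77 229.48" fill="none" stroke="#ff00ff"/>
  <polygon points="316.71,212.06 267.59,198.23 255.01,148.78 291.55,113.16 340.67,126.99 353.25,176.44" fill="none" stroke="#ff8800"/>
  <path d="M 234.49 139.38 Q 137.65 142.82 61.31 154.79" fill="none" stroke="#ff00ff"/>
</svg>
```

Since the viewBox matches the mm dimensions, user units are millimetres directly. The only transform is the Y-flip y_m = 294.83 − y_svg.

Shape 1 is a open polyline drawn with `<path>`. Its stroke #ff00ff means score at S540, F1909. After flipping Y the toolpath is (106.34,140.25) → (107.72,157.34) → (59.78,144.06).

Shape 2 is a cubic bezier drawn with `<path>`. Its stroke #ff00ff means score at S540, F1909. After flipping Y the toolpath is (152.53,88.10) → (142.97,77.50) → (112.21,74.19) → (80.77,65.35).

Shape 3 is a regular polygon drawn with `<polygon>`. Its stroke #ff8800 means cut at S947, F1450. After flipping Y the toolpath is (316.71,82.77) → (267.59,96.60) → (255.01,146.05) → (291.55,181.67) → (340.67,167.84) → (353.25,118.39) → (316.71,82.77), returning to the start.

Shape 4 is a quadratic bezier drawn with `<path>`. Its stroke #ff00ff means score at S540, F1909. After flipping Y the toolpath is (234.49,155.45) → (172.21,152.21) → (114.48,147.07) → (61.31,140.04).

; LightBurn 1.6.03
; GRBL device profile, absolute coords
G21
G90
G0 X106.34 Y140.25
M3 S540
G1 X107.72 Y157.34 F1909
G1 X59.78 Y144.06
M5
G0 X152.53 Y88.10
M3 S540
G1 X142.97 Y77.50 F1909
G1 X112.21 Y74.19
G1 X80.77 Y65.35
M5
G0 X316.71 Y82.77
M3 S947
G1 X267.59 Y96.60 F1450
G1 X255.01 Y146.05
G1 X291.55 Y181.67
G1 X340.67 Y167.84
G1 X353.25 Y118.39
G1 X316.71 Y82.77
M5
G0 X234.49 Y155.45
M3 S540
G1 X172.21 Y152.21 F1909
G1 X114.48 Y147.07
G1 X61.31 Y140.04
M5
G0 X0.00 Y0.00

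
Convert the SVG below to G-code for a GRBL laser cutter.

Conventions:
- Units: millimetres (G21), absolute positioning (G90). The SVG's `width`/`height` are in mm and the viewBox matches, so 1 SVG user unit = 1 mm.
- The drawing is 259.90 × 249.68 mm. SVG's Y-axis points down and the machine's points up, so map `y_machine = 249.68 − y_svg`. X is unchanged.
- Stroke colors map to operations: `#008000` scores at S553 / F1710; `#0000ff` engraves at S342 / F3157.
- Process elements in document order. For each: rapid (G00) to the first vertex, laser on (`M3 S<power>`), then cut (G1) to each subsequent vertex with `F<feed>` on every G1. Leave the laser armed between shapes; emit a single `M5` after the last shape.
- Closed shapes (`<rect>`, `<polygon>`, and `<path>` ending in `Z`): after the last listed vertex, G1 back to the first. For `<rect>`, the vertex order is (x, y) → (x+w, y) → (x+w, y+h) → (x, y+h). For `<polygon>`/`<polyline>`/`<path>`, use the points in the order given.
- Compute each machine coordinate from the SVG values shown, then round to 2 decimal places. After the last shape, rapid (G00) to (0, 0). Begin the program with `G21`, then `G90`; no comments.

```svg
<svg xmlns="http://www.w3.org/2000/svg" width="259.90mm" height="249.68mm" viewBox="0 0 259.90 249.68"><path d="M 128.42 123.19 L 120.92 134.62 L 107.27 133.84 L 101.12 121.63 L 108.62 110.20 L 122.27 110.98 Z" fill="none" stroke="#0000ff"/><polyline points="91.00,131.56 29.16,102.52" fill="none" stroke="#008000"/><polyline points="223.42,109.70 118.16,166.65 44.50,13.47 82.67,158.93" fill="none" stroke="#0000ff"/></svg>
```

1 u = 1 mm; y_m = 249.68 − y.

[1] `<path>` regular polygon, #0000ff→engrave S342 F3157: (128.42,126.49) → (120.92,115.06) → (107.27,115.84) → (101.12,128.05) → (108.62,139.48) → (122.27,138.70) → (128.42,126.49) (closed)

[2] `<polyline>` line segment, #008000→score S553 F1710: (91.00,118.12) → (29.16,147.16)

[3] `<polyline>` open polyline, #0000ff→engrave S342 F3157: (223.42,139.98) → (118.16,83.03) → (44.50,236.21) → (82.67,90.75)

G21
G90
G00 X128.42 Y126.49
M3 S342
G1 X120.92 Y115.06 F3157
G1 X107.27 Y115.84 F3157
G1 X101.12 Y128.05 F3157
G1 X108.62 Y139.48 F3157
G1 X122.27 Y138.70 F3157
G1 X128.42 Y126.49 F3157
G00 X91.00 Y118.12
M3 S553
G1 X29.16 Y147.16 F1710
G00 X223.42 Y139.98
M3 S342
G1 X118.16 Y83.03 F3157
G1 X44.50 Y236.21 F3157
G1 X82.67 Y90.75 F3157
M5
G00 X0.00 Y0.00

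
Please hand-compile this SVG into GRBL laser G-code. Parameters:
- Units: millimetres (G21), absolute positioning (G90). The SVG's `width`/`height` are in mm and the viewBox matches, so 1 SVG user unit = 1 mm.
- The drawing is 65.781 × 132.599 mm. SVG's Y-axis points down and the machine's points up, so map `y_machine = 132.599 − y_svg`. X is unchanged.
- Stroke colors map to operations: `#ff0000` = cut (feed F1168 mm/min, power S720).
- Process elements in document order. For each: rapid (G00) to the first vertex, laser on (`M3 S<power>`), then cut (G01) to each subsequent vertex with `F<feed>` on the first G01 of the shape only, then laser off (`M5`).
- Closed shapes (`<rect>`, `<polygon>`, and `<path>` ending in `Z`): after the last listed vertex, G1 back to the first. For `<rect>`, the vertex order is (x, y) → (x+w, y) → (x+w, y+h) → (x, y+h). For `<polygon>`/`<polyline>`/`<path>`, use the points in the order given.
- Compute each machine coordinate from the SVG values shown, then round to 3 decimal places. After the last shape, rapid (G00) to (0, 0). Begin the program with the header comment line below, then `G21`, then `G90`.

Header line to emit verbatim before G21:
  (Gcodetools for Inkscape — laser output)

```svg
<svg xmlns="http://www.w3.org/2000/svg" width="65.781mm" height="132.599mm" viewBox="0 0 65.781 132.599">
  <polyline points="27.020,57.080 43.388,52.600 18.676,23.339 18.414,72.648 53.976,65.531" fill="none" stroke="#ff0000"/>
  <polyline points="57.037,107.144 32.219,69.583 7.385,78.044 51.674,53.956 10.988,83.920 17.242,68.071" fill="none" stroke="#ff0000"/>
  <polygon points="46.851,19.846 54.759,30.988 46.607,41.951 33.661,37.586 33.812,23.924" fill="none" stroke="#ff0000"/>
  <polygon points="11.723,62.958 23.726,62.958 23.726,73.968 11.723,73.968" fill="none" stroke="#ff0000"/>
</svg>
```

(Gcodetools for Inkscape — laser output)
G21
G90
G00 X27.020 Y75.519
M3 S720
G01 X43.388 Y79.999 F1168
G01 X18.676 Y109.260
G01 X18.414 Y59.951
G01 X53.976 Y67.068
M5
G00 X57.037 Y25.455
M3 S720
G01 X32.219 Y63.016 F1168
G01 X7.385 Y54.555
G01 X51.674 Y78.643
G01 X10.988 Y48.679
G01 X17.242 Y64.528
M5
G00 X46.851 Y112.753
M3 S720
G01 X54.759 Y101.611 F1168
G01 X46.607 Y90.648
G01 X33.661 Y95.013
G01 X33.812 Y108.675
G01 X46.851 Y112.753
M5
G00 X11.723 Y69.641
M3 S720
G01 X23.726 Y69.641 F1168
G01 X23.726 Y58.631
G01 X11.723 Y58.631
G01 X11.723 Y69.641
M5
G00 X0.000 Y0.000

Since the viewBox matches the mm dimensions, user units are millimetres directly. The only transform is the Y-flip y_m = 132.599 − y_svg.

Shape 1 is a open polyline drawn with `<polyline>`. Its stroke #ff0000 means cut at S720, F1168. After flipping Y the toolpath is (27.020,75.519) → (43.388,79.999) → (18.676,109.260) → (18.414,59.951) → (53.976,67.068).

Shape 2 is a open polyline drawn with `<polyline>`. Its stroke #ff0000 means cut at S720, F1168. After flipping Y the toolpath is (57.037,25.455) → (32.219,63.016) → (7.385,54.555) → (51.674,78.643) → (10.988,48.679) → (17.242,64.528).

Shape 3 is a regular polygon drawn with `<polygon>`. Its stroke #ff0000 means cut at S720, F1168. After flipping Y the toolpath is (46.851,112.753) → (54.759,101.611) → (46.607,90.648) → (33.661,95.013) → (33.812,108.675) → (46.851,112.753), returning to the start.

Shape 4 is a rectangle drawn with `<polygon>`. Its stroke #ff0000 means cut at S720, F1168. After flipping Y the toolpath is (11.723,69.641) → (23.726,69.641) → (23.726,58.631) → (11.723,58.631) → (11.723,69.641), returning to the start.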